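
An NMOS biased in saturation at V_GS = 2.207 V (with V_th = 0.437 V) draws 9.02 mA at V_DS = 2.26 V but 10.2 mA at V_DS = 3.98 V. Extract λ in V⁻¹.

λ = 0.0918 V⁻¹

With V_GS fixed, I_D ∝ (1 + λ V_DS) in saturation, so I_D2/I_D1 = (1 + λ V_DS2)/(1 + λ V_DS1).
10.2/9.02 = 1.131 = (1 + 3.98 λ)/(1 + 2.26 λ).
Solving: λ (I_D1 V_DS2 − I_D2 V_DS1) = I_D2 − I_D1, so λ = (10.2 − 9.02) / (9.02 × 3.98 − 10.2 × 2.26) = 1.18 / 12.8 = 0.0918 V⁻¹.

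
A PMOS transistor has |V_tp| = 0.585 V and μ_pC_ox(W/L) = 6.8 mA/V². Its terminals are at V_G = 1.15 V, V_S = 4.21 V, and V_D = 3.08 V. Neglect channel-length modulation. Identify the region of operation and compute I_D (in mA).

V_SG = V_S − V_G = 4.21 − 1.15 = 3.06 V; V_SD = V_S − V_D = 4.21 − 3.08 = 1.13 V.
V_ov = V_SG − |V_tp| = 3.06 − 0.585 = 2.48 V.
Since V_SD = 1.13 V < V_ov = 2.48 V, the device is in the triode region.
I_D = k_p [V_ov · V_SD − ½ V_SD²] = 6.8 × [2.48 × 1.13 − 0.5 × 1.13²] = 14.7 mA.

Triode; I_D = 14.7 mA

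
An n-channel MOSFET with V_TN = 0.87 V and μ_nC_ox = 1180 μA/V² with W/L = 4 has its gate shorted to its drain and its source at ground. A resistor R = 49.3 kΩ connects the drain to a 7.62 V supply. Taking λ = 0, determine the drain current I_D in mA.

With gate tied to drain, V_GS = V_DS ≥ V_GS − V_TN, so the device is in saturation.
k_n = μ_nC_ox · (W/L) = 4.72 mA/V².
KCL at the drain: ½ k_n (V_GS − V_TN)² = (V_DD − V_GS)/R.
Let x = V_GS − 0.87. Then 116 x² + x − 6.75 = 0, giving x = 0.237 V (positive root), so V_GS = 1.11 V.
I_D = (V_DD − V_GS)/R = (7.62 − 1.11) / 49.3 = 0.132 mA.

I_D = 0.132 mA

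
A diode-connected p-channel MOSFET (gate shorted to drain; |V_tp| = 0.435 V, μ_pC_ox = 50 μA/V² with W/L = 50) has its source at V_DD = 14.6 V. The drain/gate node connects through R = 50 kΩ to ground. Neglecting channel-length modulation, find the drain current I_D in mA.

With gate tied to drain, V_SG = V_SD ≥ V_SG − |V_tp|, so the device is in saturation.
k_p = μ_pC_ox · (W/L) = 2.5 mA/V².
KCL at the drain: ½ k_p (V_SG − |V_tp|)² = (V_DD − V_SG)/R.
Let x = V_SG − 0.435. Then 62.5 x² + x − 14.16 = 0, giving x = 0.468 V (positive root), so V_SG = 0.903 V.
I_D = (V_DD − V_SG)/R = (14.6 − 0.903) / 50 = 0.274 mA.

I_D = 0.274 mA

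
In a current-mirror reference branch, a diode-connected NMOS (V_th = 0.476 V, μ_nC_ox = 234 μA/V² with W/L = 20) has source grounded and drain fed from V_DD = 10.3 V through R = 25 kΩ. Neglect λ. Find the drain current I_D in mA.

I_D = 0.377 mA

With gate tied to drain, V_GS = V_DS ≥ V_GS − V_th, so the device is in saturation.
k_n = μ_nC_ox · (W/L) = 4.68 mA/V².
KCL at the drain: ½ k_n (V_GS − V_th)² = (V_DD − V_GS)/R.
Let x = V_GS − 0.476. Then 58.5 x² + x − 9.824 = 0, giving x = 0.401 V (positive root), so V_GS = 0.877 V.
I_D = (V_DD − V_GS)/R = (10.3 − 0.877) / 25 = 0.377 mA.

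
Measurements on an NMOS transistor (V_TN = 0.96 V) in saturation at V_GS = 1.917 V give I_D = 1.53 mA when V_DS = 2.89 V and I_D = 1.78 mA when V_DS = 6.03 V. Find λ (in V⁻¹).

With V_GS fixed, I_D ∝ (1 + λ V_DS) in saturation, so I_D2/I_D1 = (1 + λ V_DS2)/(1 + λ V_DS1).
1.78/1.53 = 1.163 = (1 + 6.03 λ)/(1 + 2.89 λ).
Solving: λ (I_D1 V_DS2 − I_D2 V_DS1) = I_D2 − I_D1, so λ = (1.78 − 1.53) / (1.53 × 6.03 − 1.78 × 2.89) = 0.25 / 4.08 = 0.0612 V⁻¹.

λ = 0.0612 V⁻¹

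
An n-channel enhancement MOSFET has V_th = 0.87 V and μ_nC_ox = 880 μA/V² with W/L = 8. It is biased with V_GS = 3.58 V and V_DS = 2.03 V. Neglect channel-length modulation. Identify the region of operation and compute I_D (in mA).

k_n = μ_nC_ox · (W/L) = 7.04 mA/V².
V_ov = V_GS − V_th = 3.58 − 0.87 = 2.71 V.
Since V_DS = 2.03 V < V_ov = 2.71 V, the device is in the triode region.
I_D = k_n [V_ov · V_DS − ½ V_DS²] = 7.04 × [2.71 × 2.03 − 0.5 × 2.03²] = 24.2 mA.

Triode; I_D = 24.2 mA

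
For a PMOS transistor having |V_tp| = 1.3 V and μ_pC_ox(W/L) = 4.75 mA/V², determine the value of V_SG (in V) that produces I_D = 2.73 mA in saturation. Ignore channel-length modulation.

V_SG = 2.37 V

In saturation I_D = ½ k_p (V_SG − |V_tp|)², so V_SG − |V_tp| = √(2 I_D / k_p) = √(2 × 2.73 / 4.75) = 1.07 V.
V_SG = 1.3 + 1.07 = 2.37 V.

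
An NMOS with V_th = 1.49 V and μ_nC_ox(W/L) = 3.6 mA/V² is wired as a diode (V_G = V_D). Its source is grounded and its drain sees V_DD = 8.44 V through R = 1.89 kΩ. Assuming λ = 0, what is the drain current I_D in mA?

With gate tied to drain, V_GS = V_DS ≥ V_GS − V_th, so the device is in saturation.
KCL at the drain: ½ k_n (V_GS − V_th)² = (V_DD − V_GS)/R.
Let x = V_GS − 1.49. Then 3.4 x² + x − 6.95 = 0, giving x = 1.29 V (positive root), so V_GS = 2.78 V.
I_D = (V_DD − V_GS)/R = (8.44 − 2.78) / 1.89 = 2.99 mA.

I_D = 2.99 mA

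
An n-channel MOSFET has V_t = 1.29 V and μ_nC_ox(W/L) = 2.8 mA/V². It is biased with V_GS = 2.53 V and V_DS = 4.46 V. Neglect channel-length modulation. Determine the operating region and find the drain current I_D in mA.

V_ov = V_GS − V_t = 2.53 − 1.29 = 1.24 V.
Since V_DS = 4.46 V ≥ V_ov = 1.24 V, the device is in saturation.
I_D = ½ k_n V_ov² = 0.5 × 2.8 × 1.24² = 2.15 mA.

Saturation; I_D = 2.15 mA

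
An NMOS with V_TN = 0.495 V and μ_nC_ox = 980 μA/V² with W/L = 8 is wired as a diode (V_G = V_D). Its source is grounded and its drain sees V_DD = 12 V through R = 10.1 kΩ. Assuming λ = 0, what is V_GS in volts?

V_GS = 1.02 V

With gate tied to drain, V_GS = V_DS ≥ V_GS − V_TN, so the device is in saturation.
k_n = μ_nC_ox · (W/L) = 7.84 mA/V².
KCL at the drain: ½ k_n (V_GS − V_TN)² = (V_DD − V_GS)/R.
Let x = V_GS − 0.495. Then 39.6 x² + x − 11.51 = 0, giving x = 0.527 V (positive root), so V_GS = 1.02 V.
I_D = (V_DD − V_GS)/R = (12 − 1.02) / 10.1 = 1.09 mA.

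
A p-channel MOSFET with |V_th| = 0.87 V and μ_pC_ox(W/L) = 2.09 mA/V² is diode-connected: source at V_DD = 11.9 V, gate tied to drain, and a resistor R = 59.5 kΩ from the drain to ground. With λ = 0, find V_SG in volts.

With gate tied to drain, V_SG = V_SD ≥ V_SG − |V_th|, so the device is in saturation.
KCL at the drain: ½ k_p (V_SG − |V_th|)² = (V_DD − V_SG)/R.
Let x = V_SG − 0.87. Then 62.2 x² + x − 11.03 = 0, giving x = 0.413 V (positive root), so V_SG = 1.28 V.
I_D = (V_DD − V_SG)/R = (11.9 − 1.28) / 59.5 = 0.178 mA.

V_SG = 1.28 V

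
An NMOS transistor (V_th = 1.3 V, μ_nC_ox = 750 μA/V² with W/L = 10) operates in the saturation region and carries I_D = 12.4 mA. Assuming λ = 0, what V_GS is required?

V_GS = 3.12 V

k_n = μ_nC_ox · (W/L) = 7.5 mA/V².
In saturation I_D = ½ k_n (V_GS − V_th)², so V_GS − V_th = √(2 I_D / k_n) = √(2 × 12.4 / 7.5) = 1.82 V.
V_GS = 1.3 + 1.82 = 3.12 V.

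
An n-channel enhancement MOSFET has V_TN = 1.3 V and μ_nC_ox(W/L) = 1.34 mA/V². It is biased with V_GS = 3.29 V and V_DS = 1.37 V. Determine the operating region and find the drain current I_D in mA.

Triode; I_D = 2.40 mA

V_ov = V_GS − V_TN = 3.29 − 1.3 = 1.99 V.
Since V_DS = 1.37 V < V_ov = 1.99 V, the device is in the triode region.
I_D = k_n [V_ov · V_DS − ½ V_DS²] = 1.34 × [1.99 × 1.37 − 0.5 × 1.37²] = 2.4 mA.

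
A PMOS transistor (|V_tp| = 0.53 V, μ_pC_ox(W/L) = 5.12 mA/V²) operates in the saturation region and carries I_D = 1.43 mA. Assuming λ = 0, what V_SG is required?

In saturation I_D = ½ k_p (V_SG − |V_tp|)², so V_SG − |V_tp| = √(2 I_D / k_p) = √(2 × 1.43 / 5.12) = 0.747 V.
V_SG = 0.53 + 0.747 = 1.28 V.

V_SG = 1.28 V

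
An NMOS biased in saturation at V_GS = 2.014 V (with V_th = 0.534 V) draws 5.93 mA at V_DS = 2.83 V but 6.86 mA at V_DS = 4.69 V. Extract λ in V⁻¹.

With V_GS fixed, I_D ∝ (1 + λ V_DS) in saturation, so I_D2/I_D1 = (1 + λ V_DS2)/(1 + λ V_DS1).
6.86/5.93 = 1.157 = (1 + 4.69 λ)/(1 + 2.83 λ).
Solving: λ (I_D1 V_DS2 − I_D2 V_DS1) = I_D2 − I_D1, so λ = (6.86 − 5.93) / (5.93 × 4.69 − 6.86 × 2.83) = 0.93 / 8.4 = 0.111 V⁻¹.

λ = 0.111 V⁻¹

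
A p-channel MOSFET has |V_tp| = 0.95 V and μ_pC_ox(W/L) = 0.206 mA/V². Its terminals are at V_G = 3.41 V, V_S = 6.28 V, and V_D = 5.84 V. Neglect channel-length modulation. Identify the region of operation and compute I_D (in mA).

V_SG = V_S − V_G = 6.28 − 3.41 = 2.87 V; V_SD = V_S − V_D = 6.28 − 5.84 = 0.44 V.
V_ov = V_SG − |V_tp| = 2.87 − 0.95 = 1.92 V.
Since V_SD = 0.44 V < V_ov = 1.92 V, the device is in the triode region.
I_D = k_p [V_ov · V_SD − ½ V_SD²] = 0.206 × [1.92 × 0.44 − 0.5 × 0.44²] = 0.154 mA.

Triode; I_D = 0.154 mA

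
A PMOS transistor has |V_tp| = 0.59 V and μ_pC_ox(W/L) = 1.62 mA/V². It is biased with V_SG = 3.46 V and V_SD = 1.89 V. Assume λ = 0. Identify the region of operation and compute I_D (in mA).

Triode; I_D = 5.89 mA

V_ov = V_SG − |V_tp| = 3.46 − 0.59 = 2.87 V.
Since V_SD = 1.89 V < V_ov = 2.87 V, the device is in the triode region.
I_D = k_p [V_ov · V_SD − ½ V_SD²] = 1.62 × [2.87 × 1.89 − 0.5 × 1.89²] = 5.89 mA.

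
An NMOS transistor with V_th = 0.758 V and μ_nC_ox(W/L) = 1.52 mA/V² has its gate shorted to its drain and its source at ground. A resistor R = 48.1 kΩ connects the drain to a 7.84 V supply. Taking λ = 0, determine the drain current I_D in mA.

With gate tied to drain, V_GS = V_DS ≥ V_GS − V_th, so the device is in saturation.
KCL at the drain: ½ k_n (V_GS − V_th)² = (V_DD − V_GS)/R.
Let x = V_GS − 0.758. Then 36.6 x² + x − 7.082 = 0, giving x = 0.427 V (positive root), so V_GS = 1.18 V.
I_D = (V_DD − V_GS)/R = (7.84 − 1.18) / 48.1 = 0.138 mA.

I_D = 0.138 mA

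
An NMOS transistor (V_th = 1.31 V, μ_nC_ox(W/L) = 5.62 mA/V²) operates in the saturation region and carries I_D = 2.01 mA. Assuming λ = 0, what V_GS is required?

In saturation I_D = ½ k_n (V_GS − V_th)², so V_GS − V_th = √(2 I_D / k_n) = √(2 × 2.01 / 5.62) = 0.846 V.
V_GS = 1.31 + 0.846 = 2.16 V.

V_GS = 2.16 V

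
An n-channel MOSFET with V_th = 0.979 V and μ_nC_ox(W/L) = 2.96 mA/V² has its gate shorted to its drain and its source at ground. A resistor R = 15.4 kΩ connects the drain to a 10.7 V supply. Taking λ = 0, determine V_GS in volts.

V_GS = 1.61 V

With gate tied to drain, V_GS = V_DS ≥ V_GS − V_th, so the device is in saturation.
KCL at the drain: ½ k_n (V_GS − V_th)² = (V_DD − V_GS)/R.
Let x = V_GS − 0.979. Then 22.8 x² + x − 9.721 = 0, giving x = 0.632 V (positive root), so V_GS = 1.61 V.
I_D = (V_DD − V_GS)/R = (10.7 − 1.61) / 15.4 = 0.59 mA.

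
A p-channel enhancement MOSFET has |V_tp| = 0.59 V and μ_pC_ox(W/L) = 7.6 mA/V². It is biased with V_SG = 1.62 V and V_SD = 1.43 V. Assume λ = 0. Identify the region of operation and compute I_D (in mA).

Saturation; I_D = 4.03 mA

V_ov = V_SG − |V_tp| = 1.62 − 0.59 = 1.03 V.
Since V_SD = 1.43 V ≥ V_ov = 1.03 V, the device is in saturation.
I_D = ½ k_p V_ov² = 0.5 × 7.6 × 1.03² = 4.03 mA.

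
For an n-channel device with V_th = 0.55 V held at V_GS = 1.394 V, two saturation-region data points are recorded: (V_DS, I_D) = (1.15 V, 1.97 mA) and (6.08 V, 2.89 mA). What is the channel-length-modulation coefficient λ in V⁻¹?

λ = 0.106 V⁻¹

With V_GS fixed, I_D ∝ (1 + λ V_DS) in saturation, so I_D2/I_D1 = (1 + λ V_DS2)/(1 + λ V_DS1).
2.89/1.97 = 1.467 = (1 + 6.08 λ)/(1 + 1.15 λ).
Solving: λ (I_D1 V_DS2 − I_D2 V_DS1) = I_D2 − I_D1, so λ = (2.89 − 1.97) / (1.97 × 6.08 − 2.89 × 1.15) = 0.92 / 8.65 = 0.106 V⁻¹.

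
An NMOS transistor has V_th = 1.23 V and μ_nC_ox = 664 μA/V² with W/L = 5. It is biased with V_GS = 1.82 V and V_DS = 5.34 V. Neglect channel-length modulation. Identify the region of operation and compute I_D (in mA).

Saturation; I_D = 0.578 mA

k_n = μ_nC_ox · (W/L) = 3.32 mA/V².
V_ov = V_GS − V_th = 1.82 − 1.23 = 0.59 V.
Since V_DS = 5.34 V ≥ V_ov = 0.59 V, the device is in saturation.
I_D = ½ k_n V_ov² = 0.5 × 3.32 × 0.59² = 0.578 mA.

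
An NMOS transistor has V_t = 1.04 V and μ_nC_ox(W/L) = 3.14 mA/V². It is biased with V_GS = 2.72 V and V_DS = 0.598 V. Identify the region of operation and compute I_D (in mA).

V_ov = V_GS − V_t = 2.72 − 1.04 = 1.68 V.
Since V_DS = 0.598 V < V_ov = 1.68 V, the device is in the triode region.
I_D = k_n [V_ov · V_DS − ½ V_DS²] = 3.14 × [1.68 × 0.598 − 0.5 × 0.598²] = 2.59 mA.

Triode; I_D = 2.59 mA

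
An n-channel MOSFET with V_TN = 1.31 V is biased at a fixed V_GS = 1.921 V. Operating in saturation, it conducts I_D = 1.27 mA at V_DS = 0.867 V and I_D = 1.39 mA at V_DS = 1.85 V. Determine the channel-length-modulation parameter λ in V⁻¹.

λ = 0.105 V⁻¹

With V_GS fixed, I_D ∝ (1 + λ V_DS) in saturation, so I_D2/I_D1 = (1 + λ V_DS2)/(1 + λ V_DS1).
1.39/1.27 = 1.094 = (1 + 1.85 λ)/(1 + 0.867 λ).
Solving: λ (I_D1 V_DS2 − I_D2 V_DS1) = I_D2 − I_D1, so λ = (1.39 − 1.27) / (1.27 × 1.85 − 1.39 × 0.867) = 0.12 / 1.14 = 0.105 V⁻¹.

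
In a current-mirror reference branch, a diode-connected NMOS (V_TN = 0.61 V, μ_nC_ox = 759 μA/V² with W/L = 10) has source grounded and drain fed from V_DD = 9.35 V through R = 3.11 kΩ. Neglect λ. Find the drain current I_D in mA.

With gate tied to drain, V_GS = V_DS ≥ V_GS − V_TN, so the device is in saturation.
k_n = μ_nC_ox · (W/L) = 7.59 mA/V².
KCL at the drain: ½ k_n (V_GS − V_TN)² = (V_DD − V_GS)/R.
Let x = V_GS − 0.61. Then 11.8 x² + x − 8.74 = 0, giving x = 0.819 V (positive root), so V_GS = 1.43 V.
I_D = (V_DD − V_GS)/R = (9.35 − 1.43) / 3.11 = 2.55 mA.

I_D = 2.55 mA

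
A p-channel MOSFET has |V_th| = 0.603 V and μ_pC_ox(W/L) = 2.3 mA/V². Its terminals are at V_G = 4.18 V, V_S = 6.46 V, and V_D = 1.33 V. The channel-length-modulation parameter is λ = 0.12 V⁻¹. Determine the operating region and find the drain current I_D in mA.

Saturation; I_D = 5.23 mA

V_SG = V_S − V_G = 6.46 − 4.18 = 2.28 V; V_SD = V_S − V_D = 6.46 − 1.33 = 5.13 V.
V_ov = V_SG − |V_th| = 2.28 − 0.603 = 1.68 V.
Since V_SD = 5.13 V ≥ V_ov = 1.68 V, the device is in saturation.
I_D = ½ k_p V_ov² (1 + λ V_SD) = 0.5 × 2.3 × 1.68² × (1 + 0.12 × 5.13) = 5.23 mA.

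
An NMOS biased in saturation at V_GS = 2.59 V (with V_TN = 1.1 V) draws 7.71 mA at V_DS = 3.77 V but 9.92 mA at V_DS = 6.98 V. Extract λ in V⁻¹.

λ = 0.135 V⁻¹

With V_GS fixed, I_D ∝ (1 + λ V_DS) in saturation, so I_D2/I_D1 = (1 + λ V_DS2)/(1 + λ V_DS1).
9.92/7.71 = 1.287 = (1 + 6.98 λ)/(1 + 3.77 λ).
Solving: λ (I_D1 V_DS2 − I_D2 V_DS1) = I_D2 − I_D1, so λ = (9.92 − 7.71) / (7.71 × 6.98 − 9.92 × 3.77) = 2.21 / 16.4 = 0.135 V⁻¹.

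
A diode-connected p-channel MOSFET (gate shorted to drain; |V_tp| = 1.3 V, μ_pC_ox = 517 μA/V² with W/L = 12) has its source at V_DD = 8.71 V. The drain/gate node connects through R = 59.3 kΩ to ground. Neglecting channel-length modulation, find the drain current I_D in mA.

I_D = 0.122 mA

With gate tied to drain, V_SG = V_SD ≥ V_SG − |V_tp|, so the device is in saturation.
k_p = μ_pC_ox · (W/L) = 6.204 mA/V².
KCL at the drain: ½ k_p (V_SG − |V_tp|)² = (V_DD − V_SG)/R.
Let x = V_SG − 1.3. Then 184 x² + x − 7.41 = 0, giving x = 0.198 V (positive root), so V_SG = 1.5 V.
I_D = (V_DD − V_SG)/R = (8.71 − 1.5) / 59.3 = 0.122 mA.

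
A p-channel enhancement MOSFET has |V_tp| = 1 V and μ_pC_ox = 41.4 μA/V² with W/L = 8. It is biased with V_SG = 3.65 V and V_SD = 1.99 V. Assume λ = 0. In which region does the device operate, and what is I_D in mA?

Triode; I_D = 1.09 mA

k_p = μ_pC_ox · (W/L) = 0.3312 mA/V².
V_ov = V_SG − |V_tp| = 3.65 − 1 = 2.65 V.
Since V_SD = 1.99 V < V_ov = 2.65 V, the device is in the triode region.
I_D = k_p [V_ov · V_SD − ½ V_SD²] = 0.3312 × [2.65 × 1.99 − 0.5 × 1.99²] = 1.09 mA.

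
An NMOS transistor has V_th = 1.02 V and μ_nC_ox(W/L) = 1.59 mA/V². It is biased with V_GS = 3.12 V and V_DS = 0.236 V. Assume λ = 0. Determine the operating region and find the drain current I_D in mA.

V_ov = V_GS − V_th = 3.12 − 1.02 = 2.1 V.
Since V_DS = 0.236 V < V_ov = 2.1 V, the device is in the triode region.
I_D = k_n [V_ov · V_DS − ½ V_DS²] = 1.59 × [2.1 × 0.236 − 0.5 × 0.236²] = 0.744 mA.

Triode; I_D = 0.744 mA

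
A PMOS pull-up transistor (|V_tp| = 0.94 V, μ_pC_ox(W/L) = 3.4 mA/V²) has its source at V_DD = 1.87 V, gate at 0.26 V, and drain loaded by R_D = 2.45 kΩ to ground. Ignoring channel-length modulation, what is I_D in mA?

V_SG = V_DD − V_G = 1.87 − 0.26 = 1.61 V, so V_ov = 1.61 − 0.94 = 0.67 V.
Assume saturation: I_D = ½ k_p V_ov² = 0.5 × 3.4 × 0.67² = 0.763 mA, giving V_SD = V_DD − I_D R_D = 1.87 − 0.763 × 2.45 = 0.000331 V.
But 0.000331 V < V_ov = 0.67 V, so the device is actually in triode.
In triode I_D = k_p[V_ov V_SD − ½ V_SD²] and I_D = (V_DD − V_SD)/R_D. Equating: 4.17 V_SD² − 6.581 V_SD + 1.87 = 0, giving V_SD = 0.371 V (the root below V_ov).
I_D = (1.87 − 0.371) / 2.45 = 0.612 mA.

I_D = 0.612 mA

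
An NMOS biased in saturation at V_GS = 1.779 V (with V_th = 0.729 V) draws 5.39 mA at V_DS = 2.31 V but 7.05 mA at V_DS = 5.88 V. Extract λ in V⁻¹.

With V_GS fixed, I_D ∝ (1 + λ V_DS) in saturation, so I_D2/I_D1 = (1 + λ V_DS2)/(1 + λ V_DS1).
7.05/5.39 = 1.308 = (1 + 5.88 λ)/(1 + 2.31 λ).
Solving: λ (I_D1 V_DS2 − I_D2 V_DS1) = I_D2 − I_D1, so λ = (7.05 − 5.39) / (5.39 × 5.88 − 7.05 × 2.31) = 1.66 / 15.4 = 0.108 V⁻¹.

λ = 0.108 V⁻¹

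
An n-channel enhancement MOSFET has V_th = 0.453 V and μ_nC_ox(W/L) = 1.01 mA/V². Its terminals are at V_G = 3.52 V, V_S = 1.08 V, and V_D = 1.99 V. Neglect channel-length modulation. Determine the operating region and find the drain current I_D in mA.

V_GS = V_G − V_S = 3.52 − 1.08 = 2.44 V; V_DS = V_D − V_S = 1.99 − 1.08 = 0.91 V.
V_ov = V_GS − V_th = 2.44 − 0.453 = 1.99 V.
Since V_DS = 0.91 V < V_ov = 1.99 V, the device is in the triode region.
I_D = k_n [V_ov · V_DS − ½ V_DS²] = 1.01 × [1.99 × 0.91 − 0.5 × 0.91²] = 1.41 mA.

Triode; I_D = 1.41 mA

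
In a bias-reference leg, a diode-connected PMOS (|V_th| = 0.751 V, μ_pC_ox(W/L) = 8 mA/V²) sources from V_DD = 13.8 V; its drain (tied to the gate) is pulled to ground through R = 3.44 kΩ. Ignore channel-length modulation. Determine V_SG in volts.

With gate tied to drain, V_SG = V_SD ≥ V_SG − |V_th|, so the device is in saturation.
KCL at the drain: ½ k_p (V_SG − |V_th|)² = (V_DD − V_SG)/R.
Let x = V_SG − 0.751. Then 13.8 x² + x − 13.05 = 0, giving x = 0.938 V (positive root), so V_SG = 1.69 V.
I_D = (V_DD − V_SG)/R = (13.8 − 1.69) / 3.44 = 3.52 mA.

V_SG = 1.69 V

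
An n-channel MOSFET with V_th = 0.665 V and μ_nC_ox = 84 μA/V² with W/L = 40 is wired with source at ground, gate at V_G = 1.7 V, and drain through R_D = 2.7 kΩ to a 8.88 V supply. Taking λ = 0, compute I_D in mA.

I_D = 1.80 mA

V_GS = V_G = 1.7 V, so V_ov = 1.7 − 0.665 = 1.03 V.
k_n = μ_nC_ox · (W/L) = 3.36 mA/V².
Assume saturation: I_D = ½ k_n V_ov² = 0.5 × 3.36 × 1.03² = 1.8 mA, giving V_DS = V_DD − I_D R_D = 8.88 − 1.8 × 2.7 = 4.02 V.
V_DS = 4.02 V ≥ V_ov = 1.03 V, confirming saturation.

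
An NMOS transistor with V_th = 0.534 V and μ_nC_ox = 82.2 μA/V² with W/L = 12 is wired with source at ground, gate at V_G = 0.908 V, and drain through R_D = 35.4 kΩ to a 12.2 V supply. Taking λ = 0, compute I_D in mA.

I_D = 0.0690 mA

V_GS = V_G = 0.908 V, so V_ov = 0.908 − 0.534 = 0.374 V.
k_n = μ_nC_ox · (W/L) = 0.9864 mA/V².
Assume saturation: I_D = ½ k_n V_ov² = 0.5 × 0.9864 × 0.374² = 0.069 mA, giving V_DS = V_DD − I_D R_D = 12.2 − 0.069 × 35.4 = 9.76 V.
V_DS = 9.76 V ≥ V_ov = 0.374 V, confirming saturation.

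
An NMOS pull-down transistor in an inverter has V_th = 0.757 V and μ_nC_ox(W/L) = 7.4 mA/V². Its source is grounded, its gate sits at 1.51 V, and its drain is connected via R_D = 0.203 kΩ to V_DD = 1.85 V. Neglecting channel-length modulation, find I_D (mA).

V_GS = V_G = 1.51 V, so V_ov = 1.51 − 0.757 = 0.753 V.
Assume saturation: I_D = ½ k_n V_ov² = 0.5 × 7.4 × 0.753² = 2.1 mA, giving V_DS = V_DD − I_D R_D = 1.85 − 2.1 × 0.203 = 1.42 V.
V_DS = 1.42 V ≥ V_ov = 0.753 V, confirming saturation.

I_D = 2.10 mA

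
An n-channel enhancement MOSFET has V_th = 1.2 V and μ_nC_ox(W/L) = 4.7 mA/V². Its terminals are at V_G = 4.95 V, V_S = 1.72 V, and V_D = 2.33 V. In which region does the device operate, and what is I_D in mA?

Triode; I_D = 4.95 mA

V_GS = V_G − V_S = 4.95 − 1.72 = 3.23 V; V_DS = V_D − V_S = 2.33 − 1.72 = 0.61 V.
V_ov = V_GS − V_th = 3.23 − 1.2 = 2.03 V.
Since V_DS = 0.61 V < V_ov = 2.03 V, the device is in the triode region.
I_D = k_n [V_ov · V_DS − ½ V_DS²] = 4.7 × [2.03 × 0.61 − 0.5 × 0.61²] = 4.95 mA.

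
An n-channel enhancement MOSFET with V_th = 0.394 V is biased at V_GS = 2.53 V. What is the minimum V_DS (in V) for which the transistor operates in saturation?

The boundary between triode and saturation is V_DS = V_GS − V_th = V_ov.
V_ov = 2.53 − 0.394 = 2.14 V.

V_DS,sat = 2.14 V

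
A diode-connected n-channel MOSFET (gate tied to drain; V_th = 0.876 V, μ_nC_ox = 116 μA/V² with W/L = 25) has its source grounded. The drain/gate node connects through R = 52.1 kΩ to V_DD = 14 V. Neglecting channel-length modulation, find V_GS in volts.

With gate tied to drain, V_GS = V_DS ≥ V_GS − V_th, so the device is in saturation.
k_n = μ_nC_ox · (W/L) = 2.9 mA/V².
KCL at the drain: ½ k_n (V_GS − V_th)² = (V_DD − V_GS)/R.
Let x = V_GS − 0.876. Then 75.5 x² + x − 13.12 = 0, giving x = 0.41 V (positive root), so V_GS = 1.29 V.
I_D = (V_DD − V_GS)/R = (14 − 1.29) / 52.1 = 0.244 mA.

V_GS = 1.29 V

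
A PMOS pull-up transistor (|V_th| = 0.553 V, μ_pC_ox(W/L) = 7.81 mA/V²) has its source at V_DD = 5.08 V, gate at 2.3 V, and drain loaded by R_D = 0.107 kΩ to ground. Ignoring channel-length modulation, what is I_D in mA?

V_SG = V_DD − V_G = 5.08 − 2.3 = 2.78 V, so V_ov = 2.78 − 0.553 = 2.23 V.
Assume saturation: I_D = ½ k_p V_ov² = 0.5 × 7.81 × 2.23² = 19.4 mA, giving V_SD = V_DD − I_D R_D = 5.08 − 19.4 × 0.107 = 3.01 V.
V_SD = 3.01 V ≥ V_ov = 2.23 V, confirming saturation.

I_D = 19.4 mA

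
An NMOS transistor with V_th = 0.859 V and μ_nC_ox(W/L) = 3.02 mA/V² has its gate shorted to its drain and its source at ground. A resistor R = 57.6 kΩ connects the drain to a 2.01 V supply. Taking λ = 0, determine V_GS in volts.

V_GS = 0.968 V

With gate tied to drain, V_GS = V_DS ≥ V_GS − V_th, so the device is in saturation.
KCL at the drain: ½ k_n (V_GS − V_th)² = (V_DD − V_GS)/R.
Let x = V_GS − 0.859. Then 87 x² + x − 1.151 = 0, giving x = 0.109 V (positive root), so V_GS = 0.968 V.
I_D = (V_DD − V_GS)/R = (2.01 − 0.968) / 57.6 = 0.0181 mA.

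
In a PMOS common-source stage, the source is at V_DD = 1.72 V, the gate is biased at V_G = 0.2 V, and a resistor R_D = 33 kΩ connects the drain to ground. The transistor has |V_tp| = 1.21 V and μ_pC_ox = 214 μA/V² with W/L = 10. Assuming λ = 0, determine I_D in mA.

I_D = 0.0495 mA

V_SG = V_DD − V_G = 1.72 − 0.2 = 1.52 V, so V_ov = 1.52 − 1.21 = 0.31 V.
k_p = μ_pC_ox · (W/L) = 2.14 mA/V².
Assume saturation: I_D = ½ k_p V_ov² = 0.5 × 2.14 × 0.31² = 0.103 mA, giving V_SD = V_DD − I_D R_D = 1.72 − 0.103 × 33 = -1.67 V.
But -1.67 V < V_ov = 0.31 V, so the device is actually in triode.
In triode I_D = k_p[V_ov V_SD − ½ V_SD²] and I_D = (V_DD − V_SD)/R_D. Equating: 35.3 V_SD² − 22.89 V_SD + 1.72 = 0, giving V_SD = 0.0867 V (the root below V_ov).
I_D = (1.72 − 0.0867) / 33 = 0.0495 mA.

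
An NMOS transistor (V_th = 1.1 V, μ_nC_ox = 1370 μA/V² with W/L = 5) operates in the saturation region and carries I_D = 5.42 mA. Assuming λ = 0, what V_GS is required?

k_n = μ_nC_ox · (W/L) = 6.85 mA/V².
In saturation I_D = ½ k_n (V_GS − V_th)², so V_GS − V_th = √(2 I_D / k_n) = √(2 × 5.42 / 6.85) = 1.26 V.
V_GS = 1.1 + 1.26 = 2.36 V.

V_GS = 2.36 V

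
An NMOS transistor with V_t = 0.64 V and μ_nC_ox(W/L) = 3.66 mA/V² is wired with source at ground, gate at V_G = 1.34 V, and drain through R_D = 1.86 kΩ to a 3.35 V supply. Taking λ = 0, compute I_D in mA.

I_D = 0.897 mA

V_GS = V_G = 1.34 V, so V_ov = 1.34 − 0.64 = 0.7 V.
Assume saturation: I_D = ½ k_n V_ov² = 0.5 × 3.66 × 0.7² = 0.897 mA, giving V_DS = V_DD − I_D R_D = 3.35 − 0.897 × 1.86 = 1.68 V.
V_DS = 1.68 V ≥ V_ov = 0.7 V, confirming saturation.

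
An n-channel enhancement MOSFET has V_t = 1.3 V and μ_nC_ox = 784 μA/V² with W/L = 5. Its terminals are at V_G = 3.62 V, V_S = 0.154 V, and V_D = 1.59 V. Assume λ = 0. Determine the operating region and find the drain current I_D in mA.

Triode; I_D = 8.15 mA

V_GS = V_G − V_S = 3.62 − 0.154 = 3.47 V; V_DS = V_D − V_S = 1.59 − 0.154 = 1.44 V.
k_n = μ_nC_ox · (W/L) = 3.92 mA/V².
V_ov = V_GS − V_t = 3.47 − 1.3 = 2.17 V.
Since V_DS = 1.44 V < V_ov = 2.17 V, the device is in the triode region.
I_D = k_n [V_ov · V_DS − ½ V_DS²] = 3.92 × [2.17 × 1.44 − 0.5 × 1.44²] = 8.15 mA.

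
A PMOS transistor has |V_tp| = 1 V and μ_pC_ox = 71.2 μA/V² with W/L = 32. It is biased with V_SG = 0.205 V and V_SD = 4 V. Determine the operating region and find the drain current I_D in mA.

Cutoff; I_D = 0 mA

V_SG = 0.205 V < |V_tp| = 1 V, so the transistor is in cutoff.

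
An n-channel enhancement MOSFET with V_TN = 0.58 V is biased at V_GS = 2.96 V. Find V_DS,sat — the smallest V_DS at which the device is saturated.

The boundary between triode and saturation is V_DS = V_GS − V_TN = V_ov.
V_ov = 2.96 − 0.58 = 2.38 V.

V_DS,sat = 2.38 V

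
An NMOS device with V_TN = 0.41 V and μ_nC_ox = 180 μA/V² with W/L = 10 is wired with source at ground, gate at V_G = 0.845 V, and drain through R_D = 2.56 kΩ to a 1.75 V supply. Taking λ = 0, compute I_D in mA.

V_GS = V_G = 0.845 V, so V_ov = 0.845 − 0.41 = 0.435 V.
k_n = μ_nC_ox · (W/L) = 1.8 mA/V².
Assume saturation: I_D = ½ k_n V_ov² = 0.5 × 1.8 × 0.435² = 0.17 mA, giving V_DS = V_DD − I_D R_D = 1.75 − 0.17 × 2.56 = 1.31 V.
V_DS = 1.31 V ≥ V_ov = 0.435 V, confirming saturation.

I_D = 0.170 mA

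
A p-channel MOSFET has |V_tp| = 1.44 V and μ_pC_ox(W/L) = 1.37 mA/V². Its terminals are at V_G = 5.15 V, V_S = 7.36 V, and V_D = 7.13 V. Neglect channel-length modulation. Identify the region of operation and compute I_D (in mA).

V_SG = V_S − V_G = 7.36 − 5.15 = 2.21 V; V_SD = V_S − V_D = 7.36 − 7.13 = 0.23 V.
V_ov = V_SG − |V_tp| = 2.21 − 1.44 = 0.77 V.
Since V_SD = 0.23 V < V_ov = 0.77 V, the device is in the triode region.
I_D = k_p [V_ov · V_SD − ½ V_SD²] = 1.37 × [0.77 × 0.23 − 0.5 × 0.23²] = 0.206 mA.

Triode; I_D = 0.206 mA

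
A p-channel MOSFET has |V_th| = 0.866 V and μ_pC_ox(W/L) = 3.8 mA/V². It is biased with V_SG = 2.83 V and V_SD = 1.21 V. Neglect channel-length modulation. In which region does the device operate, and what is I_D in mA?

V_ov = V_SG − |V_th| = 2.83 − 0.866 = 1.96 V.
Since V_SD = 1.21 V < V_ov = 1.96 V, the device is in the triode region.
I_D = k_p [V_ov · V_SD − ½ V_SD²] = 3.8 × [1.96 × 1.21 − 0.5 × 1.21²] = 6.25 mA.

Triode; I_D = 6.25 mA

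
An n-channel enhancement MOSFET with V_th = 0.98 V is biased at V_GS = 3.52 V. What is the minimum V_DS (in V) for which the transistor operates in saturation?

The boundary between triode and saturation is V_DS = V_GS − V_th = V_ov.
V_ov = 3.52 − 0.98 = 2.54 V.

V_DS,sat = 2.54 V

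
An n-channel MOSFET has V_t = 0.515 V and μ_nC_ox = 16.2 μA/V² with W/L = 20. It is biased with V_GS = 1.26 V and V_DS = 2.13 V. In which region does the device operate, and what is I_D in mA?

Saturation; I_D = 0.0899 mA

k_n = μ_nC_ox · (W/L) = 0.324 mA/V².
V_ov = V_GS − V_t = 1.26 − 0.515 = 0.745 V.
Since V_DS = 2.13 V ≥ V_ov = 0.745 V, the device is in saturation.
I_D = ½ k_n V_ov² = 0.5 × 0.324 × 0.745² = 0.0899 mA.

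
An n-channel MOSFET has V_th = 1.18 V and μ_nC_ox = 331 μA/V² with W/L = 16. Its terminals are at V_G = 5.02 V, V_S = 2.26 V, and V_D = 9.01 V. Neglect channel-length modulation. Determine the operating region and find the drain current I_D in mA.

Saturation; I_D = 6.61 mA

V_GS = V_G − V_S = 5.02 − 2.26 = 2.76 V; V_DS = V_D − V_S = 9.01 − 2.26 = 6.75 V.
k_n = μ_nC_ox · (W/L) = 5.296 mA/V².
V_ov = V_GS − V_th = 2.76 − 1.18 = 1.58 V.
Since V_DS = 6.75 V ≥ V_ov = 1.58 V, the device is in saturation.
I_D = ½ k_n V_ov² = 0.5 × 5.296 × 1.58² = 6.61 mA.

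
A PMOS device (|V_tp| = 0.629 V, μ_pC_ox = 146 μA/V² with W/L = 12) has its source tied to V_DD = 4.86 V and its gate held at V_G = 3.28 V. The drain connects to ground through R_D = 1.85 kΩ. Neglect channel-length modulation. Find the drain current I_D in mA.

I_D = 0.792 mA

V_SG = V_DD − V_G = 4.86 − 3.28 = 1.58 V, so V_ov = 1.58 − 0.629 = 0.951 V.
k_p = μ_pC_ox · (W/L) = 1.752 mA/V².
Assume saturation: I_D = ½ k_p V_ov² = 0.5 × 1.752 × 0.951² = 0.792 mA, giving V_SD = V_DD − I_D R_D = 4.86 − 0.792 × 1.85 = 3.39 V.
V_SD = 3.39 V ≥ V_ov = 0.951 V, confirming saturation.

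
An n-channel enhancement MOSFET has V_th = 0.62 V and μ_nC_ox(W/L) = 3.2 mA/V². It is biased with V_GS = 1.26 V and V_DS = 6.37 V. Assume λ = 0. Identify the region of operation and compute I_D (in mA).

V_ov = V_GS − V_th = 1.26 − 0.62 = 0.64 V.
Since V_DS = 6.37 V ≥ V_ov = 0.64 V, the device is in saturation.
I_D = ½ k_n V_ov² = 0.5 × 3.2 × 0.64² = 0.655 mA.

Saturation; I_D = 0.655 mA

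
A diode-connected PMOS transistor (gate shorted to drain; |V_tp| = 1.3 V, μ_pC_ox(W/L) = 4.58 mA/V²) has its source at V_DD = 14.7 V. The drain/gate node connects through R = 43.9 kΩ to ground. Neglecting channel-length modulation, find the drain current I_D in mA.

I_D = 0.297 mA

With gate tied to drain, V_SG = V_SD ≥ V_SG − |V_tp|, so the device is in saturation.
KCL at the drain: ½ k_p (V_SG − |V_tp|)² = (V_DD − V_SG)/R.
Let x = V_SG − 1.3. Then 101 x² + x − 13.4 = 0, giving x = 0.36 V (positive root), so V_SG = 1.66 V.
I_D = (V_DD − V_SG)/R = (14.7 − 1.66) / 43.9 = 0.297 mA.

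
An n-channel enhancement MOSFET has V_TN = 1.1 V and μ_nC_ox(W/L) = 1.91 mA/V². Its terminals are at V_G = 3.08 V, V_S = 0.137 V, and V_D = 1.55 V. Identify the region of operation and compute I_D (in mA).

Triode; I_D = 3.07 mA

V_GS = V_G − V_S = 3.08 − 0.137 = 2.94 V; V_DS = V_D − V_S = 1.55 − 0.137 = 1.41 V.
V_ov = V_GS − V_TN = 2.94 − 1.1 = 1.84 V.
Since V_DS = 1.41 V < V_ov = 1.84 V, the device is in the triode region.
I_D = k_n [V_ov · V_DS − ½ V_DS²] = 1.91 × [1.84 × 1.41 − 0.5 × 1.41²] = 3.07 mA.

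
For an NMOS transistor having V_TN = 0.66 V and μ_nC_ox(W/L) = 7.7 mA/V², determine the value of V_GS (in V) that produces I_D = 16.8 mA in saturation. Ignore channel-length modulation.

In saturation I_D = ½ k_n (V_GS − V_TN)², so V_GS − V_TN = √(2 I_D / k_n) = √(2 × 16.8 / 7.7) = 2.09 V.
V_GS = 0.66 + 2.09 = 2.75 V.

V_GS = 2.75 V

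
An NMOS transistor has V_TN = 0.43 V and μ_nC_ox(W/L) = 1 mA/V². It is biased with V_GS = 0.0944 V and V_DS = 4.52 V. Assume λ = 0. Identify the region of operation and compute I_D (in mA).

Cutoff; I_D = 0 mA

V_GS = 0.0944 V < V_TN = 0.43 V, so the transistor is in cutoff.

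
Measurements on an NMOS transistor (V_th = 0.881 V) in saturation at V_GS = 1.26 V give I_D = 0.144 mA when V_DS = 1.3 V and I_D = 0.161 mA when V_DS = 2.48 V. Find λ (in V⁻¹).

With V_GS fixed, I_D ∝ (1 + λ V_DS) in saturation, so I_D2/I_D1 = (1 + λ V_DS2)/(1 + λ V_DS1).
0.161/0.144 = 1.118 = (1 + 2.48 λ)/(1 + 1.3 λ).
Solving: λ (I_D1 V_DS2 − I_D2 V_DS1) = I_D2 − I_D1, so λ = (0.161 − 0.144) / (0.144 × 2.48 − 0.161 × 1.3) = 0.017 / 0.148 = 0.115 V⁻¹.

λ = 0.115 V⁻¹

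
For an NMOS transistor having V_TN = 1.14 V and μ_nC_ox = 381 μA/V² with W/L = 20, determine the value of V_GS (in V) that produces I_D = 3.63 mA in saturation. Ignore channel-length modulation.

k_n = μ_nC_ox · (W/L) = 7.62 mA/V².
In saturation I_D = ½ k_n (V_GS − V_TN)², so V_GS − V_TN = √(2 I_D / k_n) = √(2 × 3.63 / 7.62) = 0.976 V.
V_GS = 1.14 + 0.976 = 2.12 V.

V_GS = 2.12 V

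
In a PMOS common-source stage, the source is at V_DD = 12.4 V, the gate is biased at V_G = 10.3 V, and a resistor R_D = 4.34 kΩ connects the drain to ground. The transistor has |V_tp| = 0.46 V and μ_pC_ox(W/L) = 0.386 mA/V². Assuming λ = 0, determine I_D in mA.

V_SG = V_DD − V_G = 12.4 − 10.3 = 2.1 V, so V_ov = 2.1 − 0.46 = 1.64 V.
Assume saturation: I_D = ½ k_p V_ov² = 0.5 × 0.386 × 1.64² = 0.519 mA, giving V_SD = V_DD − I_D R_D = 12.4 − 0.519 × 4.34 = 10.1 V.
V_SD = 10.1 V ≥ V_ov = 1.64 V, confirming saturation.

I_D = 0.519 mA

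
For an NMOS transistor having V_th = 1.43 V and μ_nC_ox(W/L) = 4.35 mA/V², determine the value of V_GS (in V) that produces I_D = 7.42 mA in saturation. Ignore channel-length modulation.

V_GS = 3.28 V

In saturation I_D = ½ k_n (V_GS − V_th)², so V_GS − V_th = √(2 I_D / k_n) = √(2 × 7.42 / 4.35) = 1.85 V.
V_GS = 1.43 + 1.85 = 3.28 V.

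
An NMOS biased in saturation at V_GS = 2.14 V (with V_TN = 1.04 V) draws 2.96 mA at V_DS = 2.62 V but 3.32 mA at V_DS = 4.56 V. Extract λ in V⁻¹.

With V_GS fixed, I_D ∝ (1 + λ V_DS) in saturation, so I_D2/I_D1 = (1 + λ V_DS2)/(1 + λ V_DS1).
3.32/2.96 = 1.122 = (1 + 4.56 λ)/(1 + 2.62 λ).
Solving: λ (I_D1 V_DS2 − I_D2 V_DS1) = I_D2 − I_D1, so λ = (3.32 − 2.96) / (2.96 × 4.56 − 3.32 × 2.62) = 0.36 / 4.8 = 0.075 V⁻¹.

λ = 0.0750 V⁻¹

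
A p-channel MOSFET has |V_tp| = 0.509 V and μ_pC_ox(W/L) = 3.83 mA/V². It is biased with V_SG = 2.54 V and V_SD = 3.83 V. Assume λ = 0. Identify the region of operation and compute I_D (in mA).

Saturation; I_D = 7.90 mA

V_ov = V_SG − |V_tp| = 2.54 − 0.509 = 2.03 V.
Since V_SD = 3.83 V ≥ V_ov = 2.03 V, the device is in saturation.
I_D = ½ k_p V_ov² = 0.5 × 3.83 × 2.03² = 7.9 mA.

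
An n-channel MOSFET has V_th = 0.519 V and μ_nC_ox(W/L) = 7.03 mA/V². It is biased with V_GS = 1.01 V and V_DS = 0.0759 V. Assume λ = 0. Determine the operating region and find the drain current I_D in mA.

Triode; I_D = 0.242 mA

V_ov = V_GS − V_th = 1.01 − 0.519 = 0.491 V.
Since V_DS = 0.0759 V < V_ov = 0.491 V, the device is in the triode region.
I_D = k_n [V_ov · V_DS − ½ V_DS²] = 7.03 × [0.491 × 0.0759 − 0.5 × 0.0759²] = 0.242 mA.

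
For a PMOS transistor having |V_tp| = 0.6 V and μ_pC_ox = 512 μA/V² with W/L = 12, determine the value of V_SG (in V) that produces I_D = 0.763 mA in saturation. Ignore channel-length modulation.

k_p = μ_pC_ox · (W/L) = 6.144 mA/V².
In saturation I_D = ½ k_p (V_SG − |V_tp|)², so V_SG − |V_tp| = √(2 I_D / k_p) = √(2 × 0.763 / 6.144) = 0.498 V.
V_SG = 0.6 + 0.498 = 1.1 V.

V_SG = 1.10 V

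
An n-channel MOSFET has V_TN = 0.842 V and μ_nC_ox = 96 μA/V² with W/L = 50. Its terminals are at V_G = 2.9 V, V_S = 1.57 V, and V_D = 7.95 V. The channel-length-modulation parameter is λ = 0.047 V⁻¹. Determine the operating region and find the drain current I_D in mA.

Saturation; I_D = 0.743 mA

V_GS = V_G − V_S = 2.9 − 1.57 = 1.33 V; V_DS = V_D − V_S = 7.95 − 1.57 = 6.38 V.
k_n = μ_nC_ox · (W/L) = 4.8 mA/V².
V_ov = V_GS − V_TN = 1.33 − 0.842 = 0.488 V.
Since V_DS = 6.38 V ≥ V_ov = 0.488 V, the device is in saturation.
I_D = ½ k_n V_ov² (1 + λ V_DS) = 0.5 × 4.8 × 0.488² × (1 + 0.047 × 6.38) = 0.743 mA.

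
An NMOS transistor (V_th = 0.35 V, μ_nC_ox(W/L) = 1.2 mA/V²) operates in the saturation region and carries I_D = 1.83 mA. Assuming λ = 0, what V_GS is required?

In saturation I_D = ½ k_n (V_GS − V_th)², so V_GS − V_th = √(2 I_D / k_n) = √(2 × 1.83 / 1.2) = 1.75 V.
V_GS = 0.35 + 1.75 = 2.1 V.

V_GS = 2.10 V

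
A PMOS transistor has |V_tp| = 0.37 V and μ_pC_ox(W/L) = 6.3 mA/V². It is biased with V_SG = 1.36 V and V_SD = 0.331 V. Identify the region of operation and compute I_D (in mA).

V_ov = V_SG − |V_tp| = 1.36 − 0.37 = 0.99 V.
Since V_SD = 0.331 V < V_ov = 0.99 V, the device is in the triode region.
I_D = k_p [V_ov · V_SD − ½ V_SD²] = 6.3 × [0.99 × 0.331 − 0.5 × 0.331²] = 1.72 mA.

Triode; I_D = 1.72 mA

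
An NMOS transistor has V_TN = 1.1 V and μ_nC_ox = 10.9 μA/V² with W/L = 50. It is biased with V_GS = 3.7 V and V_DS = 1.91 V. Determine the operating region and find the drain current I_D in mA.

Triode; I_D = 1.71 mA

k_n = μ_nC_ox · (W/L) = 0.545 mA/V².
V_ov = V_GS − V_TN = 3.7 − 1.1 = 2.6 V.
Since V_DS = 1.91 V < V_ov = 2.6 V, the device is in the triode region.
I_D = k_n [V_ov · V_DS − ½ V_DS²] = 0.545 × [2.6 × 1.91 − 0.5 × 1.91²] = 1.71 mA.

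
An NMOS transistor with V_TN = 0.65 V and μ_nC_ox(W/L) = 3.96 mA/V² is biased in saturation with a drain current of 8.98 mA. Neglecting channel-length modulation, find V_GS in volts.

In saturation I_D = ½ k_n (V_GS − V_TN)², so V_GS − V_TN = √(2 I_D / k_n) = √(2 × 8.98 / 3.96) = 2.13 V.
V_GS = 0.65 + 2.13 = 2.78 V.

V_GS = 2.78 V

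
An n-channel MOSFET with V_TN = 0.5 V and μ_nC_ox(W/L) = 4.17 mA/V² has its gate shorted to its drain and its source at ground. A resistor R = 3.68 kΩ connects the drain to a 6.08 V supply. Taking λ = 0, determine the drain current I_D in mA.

I_D = 1.30 mA

With gate tied to drain, V_GS = V_DS ≥ V_GS − V_TN, so the device is in saturation.
KCL at the drain: ½ k_n (V_GS − V_TN)² = (V_DD − V_GS)/R.
Let x = V_GS − 0.5. Then 7.67 x² + x − 5.58 = 0, giving x = 0.79 V (positive root), so V_GS = 1.29 V.
I_D = (V_DD − V_GS)/R = (6.08 − 1.29) / 3.68 = 1.3 mA.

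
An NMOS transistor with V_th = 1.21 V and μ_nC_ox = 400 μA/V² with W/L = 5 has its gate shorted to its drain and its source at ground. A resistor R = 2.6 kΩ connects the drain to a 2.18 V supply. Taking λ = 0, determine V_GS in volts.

With gate tied to drain, V_GS = V_DS ≥ V_GS − V_th, so the device is in saturation.
k_n = μ_nC_ox · (W/L) = 2 mA/V².
KCL at the drain: ½ k_n (V_GS − V_th)² = (V_DD − V_GS)/R.
Let x = V_GS − 1.21. Then 2.6 x² + x − 0.97 = 0, giving x = 0.448 V (positive root), so V_GS = 1.66 V.
I_D = (V_DD − V_GS)/R = (2.18 − 1.66) / 2.6 = 0.201 mA.

V_GS = 1.66 V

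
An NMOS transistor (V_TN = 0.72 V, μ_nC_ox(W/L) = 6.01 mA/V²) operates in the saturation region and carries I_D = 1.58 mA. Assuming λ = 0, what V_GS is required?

In saturation I_D = ½ k_n (V_GS − V_TN)², so V_GS − V_TN = √(2 I_D / k_n) = √(2 × 1.58 / 6.01) = 0.725 V.
V_GS = 0.72 + 0.725 = 1.45 V.

V_GS = 1.45 V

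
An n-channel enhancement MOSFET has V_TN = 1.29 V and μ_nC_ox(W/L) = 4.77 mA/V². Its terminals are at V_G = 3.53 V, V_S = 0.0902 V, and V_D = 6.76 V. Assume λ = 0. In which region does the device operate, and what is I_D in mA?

V_GS = V_G − V_S = 3.53 − 0.0902 = 3.44 V; V_DS = V_D − V_S = 6.76 − 0.0902 = 6.67 V.
V_ov = V_GS − V_TN = 3.44 − 1.29 = 2.15 V.
Since V_DS = 6.67 V ≥ V_ov = 2.15 V, the device is in saturation.
I_D = ½ k_n V_ov² = 0.5 × 4.77 × 2.15² = 11 mA.

Saturation; I_D = 11.0 mA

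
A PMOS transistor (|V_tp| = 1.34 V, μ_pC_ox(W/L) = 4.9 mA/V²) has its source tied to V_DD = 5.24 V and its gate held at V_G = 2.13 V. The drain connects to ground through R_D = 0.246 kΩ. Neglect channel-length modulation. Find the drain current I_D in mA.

V_SG = V_DD − V_G = 5.24 − 2.13 = 3.11 V, so V_ov = 3.11 − 1.34 = 1.77 V.
Assume saturation: I_D = ½ k_p V_ov² = 0.5 × 4.9 × 1.77² = 7.68 mA, giving V_SD = V_DD − I_D R_D = 5.24 − 7.68 × 0.246 = 3.35 V.
V_SD = 3.35 V ≥ V_ov = 1.77 V, confirming saturation.

I_D = 7.68 mA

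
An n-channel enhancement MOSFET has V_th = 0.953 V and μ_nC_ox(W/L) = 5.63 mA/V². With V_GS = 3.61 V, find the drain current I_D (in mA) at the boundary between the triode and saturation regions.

At the boundary V_DS = V_ov = V_GS − V_th = 3.61 − 0.953 = 2.66 V.
I_D = ½ k_n V_ov² = 0.5 × 5.63 × 2.66² = 19.9 mA.

I_D = 19.9 mA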